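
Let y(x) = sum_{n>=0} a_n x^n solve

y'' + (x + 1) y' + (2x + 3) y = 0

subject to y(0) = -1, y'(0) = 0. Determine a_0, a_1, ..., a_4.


Ansatz: y(x) = sum_{n>=0} a_n x^n, so y'(x) = sum_{n>=1} n a_n x^(n-1) and y''(x) = sum_{n>=2} n(n-1) a_n x^(n-2).
Substitute into P(x) y'' + Q(x) y' + R(x) y = 0 with P(x) = 1, Q(x) = x + 1, R(x) = 2x + 3, and match powers of x.
Initial conditions: a_0 = -1, a_1 = 0.
Setting the coefficient of each power of x to zero and solving order by order (substituting the coefficients already found):
  x^0: 2 a_2 + a_1 + 3 a_0 = 0  ->  2 a_2 = -a_1 - 3 a_0 = 3  ->  a_2 = 3/2
  x^1: 6 a_3 + 2 a_2 + 4 a_1 + 2 a_0 = 0  ->  6 a_3 = -2 a_2 - 4 a_1 - 2 a_0 = -1  ->  a_3 = -1/6
  x^2: 12 a_4 + 3 a_3 + 5 a_2 + 2 a_1 = 0  ->  12 a_4 = -3 a_3 - 5 a_2 - 2 a_1 = -7  ->  a_4 = -7/12
Truncated series: y(x) = -1 + (3/2) x^2 - (1/6) x^3 - (7/12) x^4 + O(x^5).

a_0 = -1; a_1 = 0; a_2 = 3/2; a_3 = -1/6; a_4 = -7/12


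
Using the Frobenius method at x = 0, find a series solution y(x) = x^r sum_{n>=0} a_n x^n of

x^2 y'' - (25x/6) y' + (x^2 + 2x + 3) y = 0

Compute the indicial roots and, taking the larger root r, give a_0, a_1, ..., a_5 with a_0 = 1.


Write in Frobenius form y'' + (p(x)/x) y' + (q(x)/x^2) y = 0:
  p(x) = -25/6,  q(x) = x^2 + 2x + 3.
Indicial equation: r(r-1) + (-25/6) r + (3) = 0 -> roots r_1 = 9/2, r_2 = 2/3.
Take r = r_1 = 9/2. Let y(x) = x^r sum_{n>=0} a_n x^n with a_0 = 1.
Substitute y = x^r sum a_n x^n and match x^{r+n}. The recurrence is
  D(n) a_n + 2 a_{n-1} + 1 a_{n-2} = 0,  where D(n) = (r+n)(r+n-1) + (-25/6)(r+n) + (3).
  a_n = [-2 a_{n-1} - 1 a_{n-2}] / D(n).
Since the indicial polynomial factors as (r - r_1)(r - r_2), D(n) = (r_1 + n - r_1)(r_1 + n - r_2) = n(n + 23/6).
Evaluating step by step (a_0 = 1):
  n = 1: D(1) = 1(1 + 23/6) = 29/6; numerator = -2(1) = -2; a_1 = (-2)/(29/6) = -12/29
  n = 2: D(2) = 2(2 + 23/6) = 35/3; numerator = -2(-12/29) - 1(1) = -5/29; a_2 = (-5/29)/(35/3) = -3/203
  n = 3: D(3) = 3(3 + 23/6) = 41/2; numerator = -2(-3/203) - 1(-12/29) = 90/203; a_3 = (90/203)/(41/2) = 180/8323
  n = 4: D(4) = 4(4 + 23/6) = 94/3; numerator = -2(180/8323) - 1(-3/203) = -237/8323; a_4 = (-237/8323)/(94/3) = -711/782362
  n = 5: D(5) = 5(5 + 23/6) = 265/6; numerator = -2(-711/782362) - 1(180/8323) = -27/1363; a_5 = (-27/1363)/(265/6) = -162/361195

r = 9/2; a_0 = 1; a_1 = -12/29; a_2 = -3/203; a_3 = 180/8323; a_4 = -711/782362; a_5 = -162/361195


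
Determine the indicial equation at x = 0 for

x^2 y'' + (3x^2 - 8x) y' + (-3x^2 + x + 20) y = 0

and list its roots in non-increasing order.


Divide by x^2 to reach normal form y'' + P_1(x) y' + P_2(x) y = 0 with P_1(x) = 3 - 8/x and P_2(x) = -3 + 1/x + 20/x^2.
x = 0 is a singular point because the y'-coefficient 3 - 8/x has a pole at x = 0 and the y-coefficient -3 + 1/x + 20/x^2 has a pole at x = 0.
It is a regular singular point because x P_1(x) = p(x) = 3x - 8 and x^2 P_2(x) = q(x) = -3x^2 + x + 20 are polynomials, hence analytic at x = 0.
p(0) = -8,  q(0) = 20.
Indicial equation: r(r-1) + p(0) r + q(0) = 0, i.e. r^2 + (p(0) - 1) r + q(0) = 0, i.e. r^2 - 9 r + 20 = 0.
Discriminant: (-9)^2 - 4(20) = 1, so r = (9 ± 1)/2.
Solving: r_1 = 5, r_2 = 4.

indicial: r^2 - 9 r + 20 = 0; roots r_1 = 5, r_2 = 4


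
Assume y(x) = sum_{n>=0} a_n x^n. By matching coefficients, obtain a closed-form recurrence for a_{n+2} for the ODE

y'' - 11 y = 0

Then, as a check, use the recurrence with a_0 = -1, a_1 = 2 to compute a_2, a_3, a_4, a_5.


Substitute y = sum_n a_n x^n into y'' + (const) y = 0.
y''(x) = sum_{n>=0} (n+2)(n+1) a_{n+2} x^n.
The ODE becomes sum_n [(n+2)(n+1) a_{n+2} - 11 a_n] x^n = 0.
Setting each coefficient to zero gives the recurrence:
  (n+2)(n+1) a_{n+2} - 11 a_n = 0,
  a_{n+2} = 11 / ((n+1)(n+2)) a_n.

Check with a_0 = -1, a_1 = 2 (apply the recurrence for n = 0, 1, 2, 3): a_0 = -1, a_1 = 2, a_2 = -11/2, a_3 = 11/3, a_4 = -121/24, a_5 = 121/60.

a_{n+2} = 11/((n+1)(n+2)) * a_n; check: a_0 = -1, a_1 = 2, a_2 = -11/2, a_3 = 11/3, a_4 = -121/24, a_5 = 121/60


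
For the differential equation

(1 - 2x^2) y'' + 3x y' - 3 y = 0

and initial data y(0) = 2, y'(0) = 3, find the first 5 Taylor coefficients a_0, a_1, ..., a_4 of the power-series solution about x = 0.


Ansatz: y(x) = sum_{n>=0} a_n x^n, so y'(x) = sum_{n>=1} n a_n x^(n-1) and y''(x) = sum_{n>=2} n(n-1) a_n x^(n-2).
Substitute into P(x) y'' + Q(x) y' + R(x) y = 0 with P(x) = 1 - 2x^2, Q(x) = 3x, R(x) = -3, and match powers of x.
Initial conditions: a_0 = 2, a_1 = 3.
Setting the coefficient of each power of x to zero and solving order by order (substituting the coefficients already found):
  x^0: 2 a_2 - 3 a_0 = 0  ->  2 a_2 = 3 a_0 = 6  ->  a_2 = 3
  x^1: 6 a_3 = 0  ->  a_3 = 0
  x^2: 12 a_4 - a_2 = 0  ->  12 a_4 = a_2 = 3  ->  a_4 = 1/4
Truncated series: y(x) = 2 + 3 x + 3 x^2 + (1/4) x^4 + O(x^5).

a_0 = 2; a_1 = 3; a_2 = 3; a_3 = 0; a_4 = 1/4


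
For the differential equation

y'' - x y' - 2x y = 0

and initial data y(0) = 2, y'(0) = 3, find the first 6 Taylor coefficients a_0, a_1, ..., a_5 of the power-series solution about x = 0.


Ansatz: y(x) = sum_{n>=0} a_n x^n, so y'(x) = sum_{n>=1} n a_n x^(n-1) and y''(x) = sum_{n>=2} n(n-1) a_n x^(n-2).
Substitute into P(x) y'' + Q(x) y' + R(x) y = 0 with P(x) = 1, Q(x) = -x, R(x) = -2x, and match powers of x.
Initial conditions: a_0 = 2, a_1 = 3.
Setting the coefficient of each power of x to zero and solving order by order (substituting the coefficients already found):
  x^0: 2 a_2 = 0  ->  a_2 = 0
  x^1: 6 a_3 - a_1 - 2 a_0 = 0  ->  6 a_3 = a_1 + 2 a_0 = 7  ->  a_3 = 7/6
  x^2: 12 a_4 - 2 a_2 - 2 a_1 = 0  ->  12 a_4 = 2 a_2 + 2 a_1 = 6  ->  a_4 = 1/2
  x^3: 20 a_5 - 3 a_3 - 2 a_2 = 0  ->  20 a_5 = 3 a_3 + 2 a_2 = 7/2  ->  a_5 = 7/40
Truncated series: y(x) = 2 + 3 x + (7/6) x^3 + (1/2) x^4 + (7/40) x^5 + O(x^6).

a_0 = 2; a_1 = 3; a_2 = 0; a_3 = 7/6; a_4 = 1/2; a_5 = 7/40


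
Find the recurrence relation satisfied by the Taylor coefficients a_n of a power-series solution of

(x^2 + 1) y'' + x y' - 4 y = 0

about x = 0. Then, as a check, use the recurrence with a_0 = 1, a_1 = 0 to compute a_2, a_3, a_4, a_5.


Substitute y = sum_n a_n x^n.
(1 + 1 x^2) y'' contributes (n+2)(n+1) a_{n+2} + n(n-1) a_n at x^n.
x y'(x) contributes n a_n at x^n.
-4 y(x) contributes -4 a_n at x^n.
Matching x^n: (n+2)(n+1) a_{n+2} + (n(n-1) + n - 4) a_n = 0.
Thus a_{n+2} = (-n(n-1) - n + 4) / ((n+1)(n+2)) * a_n.

Check with a_0 = 1, a_1 = 0 (apply the recurrence for n = 0, 1, 2, 3): a_0 = 1, a_1 = 0, a_2 = 2, a_3 = 0, a_4 = 0, a_5 = 0.

a_(n+2) = (-n(n-1) - n + 4) / ((n+1)(n+2)) * a_n; check: a_0 = 1, a_1 = 0, a_2 = 2, a_3 = 0, a_4 = 0, a_5 = 0


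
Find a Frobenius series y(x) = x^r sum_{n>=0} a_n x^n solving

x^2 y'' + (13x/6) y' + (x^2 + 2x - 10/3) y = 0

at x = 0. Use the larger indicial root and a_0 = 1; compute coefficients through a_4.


Write in Frobenius form y'' + (p(x)/x) y' + (q(x)/x^2) y = 0:
  p(x) = 13/6,  q(x) = x^2 + 2x - 10/3.
Indicial equation: r(r-1) + (13/6) r + (-10/3) = 0 -> roots r_1 = 4/3, r_2 = -5/2.
Take r = r_1 = 4/3. Let y(x) = x^r sum_{n>=0} a_n x^n with a_0 = 1.
Substitute y = x^r sum a_n x^n and match x^{r+n}. The recurrence is
  D(n) a_n + 2 a_{n-1} + 1 a_{n-2} = 0,  where D(n) = (r+n)(r+n-1) + (13/6)(r+n) + (-10/3).
  a_n = [-2 a_{n-1} - 1 a_{n-2}] / D(n).
Since the indicial polynomial factors as (r - r_1)(r - r_2), D(n) = (r_1 + n - r_1)(r_1 + n - r_2) = n(n + 23/6).
Evaluating step by step (a_0 = 1):
  n = 1: D(1) = 1(1 + 23/6) = 29/6; numerator = -2(1) = -2; a_1 = (-2)/(29/6) = -12/29
  n = 2: D(2) = 2(2 + 23/6) = 35/3; numerator = -2(-12/29) - 1(1) = -5/29; a_2 = (-5/29)/(35/3) = -3/203
  n = 3: D(3) = 3(3 + 23/6) = 41/2; numerator = -2(-3/203) - 1(-12/29) = 90/203; a_3 = (90/203)/(41/2) = 180/8323
  n = 4: D(4) = 4(4 + 23/6) = 94/3; numerator = -2(180/8323) - 1(-3/203) = -237/8323; a_4 = (-237/8323)/(94/3) = -711/782362

r = 4/3; a_0 = 1; a_1 = -12/29; a_2 = -3/203; a_3 = 180/8323; a_4 = -711/782362


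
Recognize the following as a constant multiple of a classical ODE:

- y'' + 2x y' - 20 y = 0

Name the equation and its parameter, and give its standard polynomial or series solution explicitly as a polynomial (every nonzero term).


All three coefficients share the factor -1; dividing through by -1 gives  y'' - 2x y' + 20 y = 0.
This matches the Hermite equation y'' - 2x y' + 2n y = 0 with 2n = 20, so n = 10; the polynomial solution is H_10(x).
With y = sum_k a_k x^k, matching x^k gives (k+2)(k+1) a_{k+2} = 2(k - n) a_k = 2(k - 10) a_k. The right side vanishes at k = 10, so the series with the parity of 10 terminates at degree 10.
Standard normalization: leading coefficient of H_n is 2^n, so a_10 = 2^10 = 1024. Work downward with a_k = (k+1)(k+2) a_{k+2} / (2(k - n)):
  a_8 = (9)(10)(1024) / (2(8 - 10)) = 92160/(-4) = -23040
  a_6 = (7)(8)(-23040) / (2(6 - 10)) = -1290240/(-8) = 161280
  a_4 = (5)(6)(161280) / (2(4 - 10)) = 4838400/(-12) = -403200
  a_2 = (3)(4)(-403200) / (2(2 - 10)) = -4838400/(-16) = 302400
  a_0 = (1)(2)(302400) / (2(0 - 10)) = 604800/(-20) = -30240
Hence H_10(x) = 1024 x^10 - 23040 x^8 + 161280 x^6 - 403200 x^4 + 302400 x^2 - 30240.

H_10(x); series = 1024 x^10 - 23040 x^8 + 161280 x^6 - 403200 x^4 + 302400 x^2 - 30240


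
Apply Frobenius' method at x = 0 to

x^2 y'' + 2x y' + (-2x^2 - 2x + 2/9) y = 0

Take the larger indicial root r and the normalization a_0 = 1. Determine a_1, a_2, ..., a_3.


Write in Frobenius form y'' + (p(x)/x) y' + (q(x)/x^2) y = 0:
  p(x) = 2,  q(x) = -2x^2 - 2x + 2/9.
Indicial equation: r(r-1) + (2) r + (2/9) = 0 -> roots r_1 = -1/3, r_2 = -2/3.
Take r = r_1 = -1/3. Let y(x) = x^r sum_{n>=0} a_n x^n with a_0 = 1.
Substitute y = x^r sum a_n x^n and match x^{r+n}. The recurrence is
  D(n) a_n - 2 a_{n-1} - 2 a_{n-2} = 0,  where D(n) = (r+n)(r+n-1) + (2)(r+n) + (2/9).
  a_n = [2 a_{n-1} + 2 a_{n-2}] / D(n).
Since the indicial polynomial factors as (r - r_1)(r - r_2), D(n) = (r_1 + n - r_1)(r_1 + n - r_2) = n(n + 1/3).
Evaluating step by step (a_0 = 1):
  n = 1: D(1) = 1(1 + 1/3) = 4/3; numerator = 2(1) = 2; a_1 = (2)/(4/3) = 3/2
  n = 2: D(2) = 2(2 + 1/3) = 14/3; numerator = 2(3/2) + 2(1) = 5; a_2 = (5)/(14/3) = 15/14
  n = 3: D(3) = 3(3 + 1/3) = 10; numerator = 2(15/14) + 2(3/2) = 36/7; a_3 = (36/7)/(10) = 18/35

r = -1/3; a_0 = 1; a_1 = 3/2; a_2 = 15/14; a_3 = 18/35


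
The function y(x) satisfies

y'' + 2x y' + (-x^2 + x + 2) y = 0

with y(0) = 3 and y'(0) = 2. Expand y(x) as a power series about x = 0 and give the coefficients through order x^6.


Ansatz: y(x) = sum_{n>=0} a_n x^n, so y'(x) = sum_{n>=1} n a_n x^(n-1) and y''(x) = sum_{n>=2} n(n-1) a_n x^(n-2).
Substitute into P(x) y'' + Q(x) y' + R(x) y = 0 with P(x) = 1, Q(x) = 2x, R(x) = -x^2 + x + 2, and match powers of x.
Initial conditions: a_0 = 3, a_1 = 2.
Setting the coefficient of each power of x to zero and solving order by order (substituting the coefficients already found):
  x^0: 2 a_2 + 2 a_0 = 0  ->  2 a_2 = -2 a_0 = -6  ->  a_2 = -3
  x^1: 6 a_3 + 4 a_1 + a_0 = 0  ->  6 a_3 = -4 a_1 - a_0 = -11  ->  a_3 = -11/6
  x^2: 12 a_4 + 6 a_2 + a_1 - a_0 = 0  ->  12 a_4 = -6 a_2 - a_1 + a_0 = 19  ->  a_4 = 19/12
  x^3: 20 a_5 + 8 a_3 + a_2 - a_1 = 0  ->  20 a_5 = -8 a_3 - a_2 + a_1 = 59/3  ->  a_5 = 59/60
  x^4: 30 a_6 + 10 a_4 + a_3 - a_2 = 0  ->  30 a_6 = -10 a_4 - a_3 + a_2 = -17  ->  a_6 = -17/30
Truncated series: y(x) = 3 + 2 x - 3 x^2 - (11/6) x^3 + (19/12) x^4 + (59/60) x^5 - (17/30) x^6 + O(x^7).

a_0 = 3; a_1 = 2; a_2 = -3; a_3 = -11/6; a_4 = 19/12; a_5 = 59/60; a_6 = -17/30


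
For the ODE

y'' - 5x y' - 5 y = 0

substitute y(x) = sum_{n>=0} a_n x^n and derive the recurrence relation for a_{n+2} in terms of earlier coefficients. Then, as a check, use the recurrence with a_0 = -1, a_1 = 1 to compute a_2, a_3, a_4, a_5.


Substitute y = sum_n a_n x^n.
y''(x) has coefficient (n+2)(n+1) a_{n+2} at x^n;
-5 x y'(x) has coefficient -5 n a_n at x^n (shift);
-5 y(x) has coefficient -5 a_n at x^n.
Matching x^n: (n+2)(n+1) a_{n+2} + (-5n - 5) a_n = 0.
Thus a_{n+2} = (5n + 5) / ((n+1)(n+2)) * a_n.

Check with a_0 = -1, a_1 = 1 (apply the recurrence for n = 0, 1, 2, 3): a_0 = -1, a_1 = 1, a_2 = -5/2, a_3 = 5/3, a_4 = -25/8, a_5 = 5/3.

a_(n+2) = (5n + 5) / ((n+1)(n+2)) * a_n; check: a_0 = -1, a_1 = 1, a_2 = -5/2, a_3 = 5/3, a_4 = -25/8, a_5 = 5/3


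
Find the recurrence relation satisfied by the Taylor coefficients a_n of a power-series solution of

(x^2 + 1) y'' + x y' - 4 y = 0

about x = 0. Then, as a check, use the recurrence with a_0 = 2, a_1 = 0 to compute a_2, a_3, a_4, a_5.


Substitute y = sum_n a_n x^n.
(1 + 1 x^2) y'' contributes (n+2)(n+1) a_{n+2} + n(n-1) a_n at x^n.
x y'(x) contributes n a_n at x^n.
-4 y(x) contributes -4 a_n at x^n.
Matching x^n: (n+2)(n+1) a_{n+2} + (n(n-1) + n - 4) a_n = 0.
Thus a_{n+2} = (-n(n-1) - n + 4) / ((n+1)(n+2)) * a_n.

Check with a_0 = 2, a_1 = 0 (apply the recurrence for n = 0, 1, 2, 3): a_0 = 2, a_1 = 0, a_2 = 4, a_3 = 0, a_4 = 0, a_5 = 0.

a_(n+2) = (-n(n-1) - n + 4) / ((n+1)(n+2)) * a_n; check: a_0 = 2, a_1 = 0, a_2 = 4, a_3 = 0, a_4 = 0, a_5 = 0


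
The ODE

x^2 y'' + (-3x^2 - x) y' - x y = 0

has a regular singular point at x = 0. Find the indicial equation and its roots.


Divide by x^2 to reach normal form y'' + P_1(x) y' + P_2(x) y = 0 with P_1(x) = -3 - 1/x and P_2(x) = -1/x.
x = 0 is a singular point because the y'-coefficient -3 - 1/x has a pole at x = 0 and the y-coefficient -1/x has a pole at x = 0.
It is a regular singular point because x P_1(x) = p(x) = -3x - 1 and x^2 P_2(x) = q(x) = -x are polynomials, hence analytic at x = 0.
p(0) = -1,  q(0) = 0.
Indicial equation: r(r-1) + p(0) r + q(0) = 0, i.e. r^2 + (p(0) - 1) r + q(0) = 0, i.e. r^2 - 2 r = 0.
Discriminant: (-2)^2 - 4(0) = 4, so r = (2 ± 2)/2.
Solving: r_1 = 2, r_2 = 0.

indicial: r^2 - 2 r = 0; roots r_1 = 2, r_2 = 0


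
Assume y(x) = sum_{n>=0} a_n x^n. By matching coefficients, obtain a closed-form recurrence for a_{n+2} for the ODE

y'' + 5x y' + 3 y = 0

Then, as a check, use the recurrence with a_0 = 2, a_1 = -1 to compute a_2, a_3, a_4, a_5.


Substitute y = sum_n a_n x^n.
y''(x) has coefficient (n+2)(n+1) a_{n+2} at x^n;
5 x y'(x) has coefficient 5 n a_n at x^n (shift);
3 y(x) has coefficient 3 a_n at x^n.
Matching x^n: (n+2)(n+1) a_{n+2} + (5n + 3) a_n = 0.
Thus a_{n+2} = (-5n - 3) / ((n+1)(n+2)) * a_n.

Check with a_0 = 2, a_1 = -1 (apply the recurrence for n = 0, 1, 2, 3): a_0 = 2, a_1 = -1, a_2 = -3, a_3 = 4/3, a_4 = 13/4, a_5 = -6/5.

a_(n+2) = (-5n - 3) / ((n+1)(n+2)) * a_n; check: a_0 = 2, a_1 = -1, a_2 = -3, a_3 = 4/3, a_4 = 13/4, a_5 = -6/5


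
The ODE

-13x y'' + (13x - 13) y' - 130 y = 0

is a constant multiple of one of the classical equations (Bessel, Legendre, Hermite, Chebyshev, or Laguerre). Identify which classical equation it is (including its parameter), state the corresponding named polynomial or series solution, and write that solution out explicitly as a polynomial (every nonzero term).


All three coefficients share the factor -13; dividing through by -13 gives  x y'' + (1 - x) y' + 10 y = 0.
This matches the Laguerre equation x y'' + (1 - x) y' + n y = 0 with n = 10; the polynomial solution is L_10(x).
With y = sum_k a_k x^k, matching x^k gives (k+1)k a_{k+1} + (k+1) a_{k+1} - k a_k + n a_k = 0, i.e. (k+1)^2 a_{k+1} = (k - n) a_k = (k - 10) a_k. The right side vanishes at k = 10, so the series terminates at degree 10.
Standard normalization L_n(0) = 1 gives a_0 = 1. Work upward with a_{k+1} = (k - 10) a_k / (k+1)^2:
  a_1 = (0 - 10)(1) / 1^2 = -10/1 = -10
  a_2 = (1 - 10)(-10) / 2^2 = 90/4 = 45/2
  a_3 = (2 - 10)(45/2) / 3^2 = -180/9 = -20
  a_4 = (3 - 10)(-20) / 4^2 = 140/16 = 35/4
  a_5 = (4 - 10)(35/4) / 5^2 = (-105/2)/25 = -21/10
  a_6 = (5 - 10)(-21/10) / 6^2 = (21/2)/36 = 7/24
  a_7 = (6 - 10)(7/24) / 7^2 = (-7/6)/49 = -1/42
  a_8 = (7 - 10)(-1/42) / 8^2 = (1/14)/64 = 1/896
  a_9 = (8 - 10)(1/896) / 9^2 = (-1/448)/81 = -1/36288
  a_10 = (9 - 10)(-1/36288) / 10^2 = (1/36288)/100 = 1/3628800
Hence L_10(x) = x^10/3628800 - x^9/36288 + x^8/896 - x^7/42 + 7 x^6/24 - 21 x^5/10 + 35 x^4/4 - 20 x^3 + 45 x^2/2 - 10 x + 1.

L_10(x); series = x^10/3628800 - x^9/36288 + x^8/896 - x^7/42 + 7 x^6/24 - 21 x^5/10 + 35 x^4/4 - 20 x^3 + 45 x^2/2 - 10 x + 1


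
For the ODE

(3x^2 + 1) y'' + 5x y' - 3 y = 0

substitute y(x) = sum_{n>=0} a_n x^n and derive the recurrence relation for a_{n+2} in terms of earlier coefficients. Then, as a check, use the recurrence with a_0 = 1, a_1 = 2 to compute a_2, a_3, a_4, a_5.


Substitute y = sum_n a_n x^n.
(1 + 3 x^2) y'' contributes (n+2)(n+1) a_{n+2} + 3 n(n-1) a_n at x^n.
5 x y'(x) contributes 5 n a_n at x^n.
-3 y(x) contributes -3 a_n at x^n.
Matching x^n: (n+2)(n+1) a_{n+2} + (3 n(n-1) + 5 n - 3) a_n = 0.
Thus a_{n+2} = (-3 n(n-1) - 5 n + 3) / ((n+1)(n+2)) * a_n.

Check with a_0 = 1, a_1 = 2 (apply the recurrence for n = 0, 1, 2, 3): a_0 = 1, a_1 = 2, a_2 = 3/2, a_3 = -2/3, a_4 = -13/8, a_5 = 1.

a_(n+2) = (-3 n(n-1) - 5 n + 3) / ((n+1)(n+2)) * a_n; check: a_0 = 1, a_1 = 2, a_2 = 3/2, a_3 = -2/3, a_4 = -13/8, a_5 = 1


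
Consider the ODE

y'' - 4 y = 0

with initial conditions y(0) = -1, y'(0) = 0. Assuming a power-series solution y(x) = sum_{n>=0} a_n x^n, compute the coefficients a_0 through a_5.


Ansatz: y(x) = sum_{n>=0} a_n x^n, so y'(x) = sum_{n>=1} n a_n x^(n-1) and y''(x) = sum_{n>=2} n(n-1) a_n x^(n-2).
Substitute into P(x) y'' + Q(x) y' + R(x) y = 0 with P(x) = 1, Q(x) = 0, R(x) = -4, and match powers of x.
Initial conditions: a_0 = -1, a_1 = 0.
Setting the coefficient of each power of x to zero and solving order by order (substituting the coefficients already found):
  x^0: 2 a_2 - 4 a_0 = 0  ->  2 a_2 = 4 a_0 = -4  ->  a_2 = -2
  x^1: 6 a_3 - 4 a_1 = 0  ->  6 a_3 = 4 a_1 = 0  ->  a_3 = 0
  x^2: 12 a_4 - 4 a_2 = 0  ->  12 a_4 = 4 a_2 = -8  ->  a_4 = -2/3
  x^3: 20 a_5 - 4 a_3 = 0  ->  20 a_5 = 4 a_3 = 0  ->  a_5 = 0
Truncated series: y(x) = -1 - 2 x^2 - (2/3) x^4 + O(x^6).

a_0 = -1; a_1 = 0; a_2 = -2; a_3 = 0; a_4 = -2/3; a_5 = 0


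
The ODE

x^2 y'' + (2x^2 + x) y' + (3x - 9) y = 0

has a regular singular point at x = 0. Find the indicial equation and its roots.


Divide by x^2 to reach normal form y'' + P_1(x) y' + P_2(x) y = 0 with P_1(x) = 2 + 1/x and P_2(x) = 3/x - 9/x^2.
x = 0 is a singular point because the y'-coefficient 2 + 1/x has a pole at x = 0 and the y-coefficient 3/x - 9/x^2 has a pole at x = 0.
It is a regular singular point because x P_1(x) = p(x) = 2x + 1 and x^2 P_2(x) = q(x) = 3x - 9 are polynomials, hence analytic at x = 0.
p(0) = 1,  q(0) = -9.
Indicial equation: r(r-1) + p(0) r + q(0) = 0, i.e. r^2 + (p(0) - 1) r + q(0) = 0, i.e. r^2 - 9 = 0.
Discriminant: (0)^2 - 4(-9) = 36, so r = (0 ± 6)/2.
Solving: r_1 = 3, r_2 = -3.

indicial: r^2 - 9 = 0; roots r_1 = 3, r_2 = -3


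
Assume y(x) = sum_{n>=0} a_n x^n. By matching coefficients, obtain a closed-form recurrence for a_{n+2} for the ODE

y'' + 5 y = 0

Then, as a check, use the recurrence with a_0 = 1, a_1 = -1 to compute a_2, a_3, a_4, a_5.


Substitute y = sum_n a_n x^n into y'' + (const) y = 0.
y''(x) = sum_{n>=0} (n+2)(n+1) a_{n+2} x^n.
The ODE becomes sum_n [(n+2)(n+1) a_{n+2} + 5 a_n] x^n = 0.
Setting each coefficient to zero gives the recurrence:
  (n+2)(n+1) a_{n+2} + 5 a_n = 0,
  a_{n+2} = -5 / ((n+1)(n+2)) a_n.

Check with a_0 = 1, a_1 = -1 (apply the recurrence for n = 0, 1, 2, 3): a_0 = 1, a_1 = -1, a_2 = -5/2, a_3 = 5/6, a_4 = 25/24, a_5 = -5/24.

a_{n+2} = -5/((n+1)(n+2)) * a_n; check: a_0 = 1, a_1 = -1, a_2 = -5/2, a_3 = 5/6, a_4 = 25/24, a_5 = -5/24


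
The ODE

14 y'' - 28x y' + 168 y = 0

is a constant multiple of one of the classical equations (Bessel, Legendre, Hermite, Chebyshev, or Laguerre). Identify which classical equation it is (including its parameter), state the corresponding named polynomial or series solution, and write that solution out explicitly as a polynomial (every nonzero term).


All three coefficients share the factor 14; dividing through by 14 gives  y'' - 2x y' + 12 y = 0.
This matches the Hermite equation y'' - 2x y' + 2n y = 0 with 2n = 12, so n = 6; the polynomial solution is H_6(x).
With y = sum_k a_k x^k, matching x^k gives (k+2)(k+1) a_{k+2} = 2(k - n) a_k = 2(k - 6) a_k. The right side vanishes at k = 6, so the series with the parity of 6 terminates at degree 6.
Standard normalization: leading coefficient of H_n is 2^n, so a_6 = 2^6 = 64. Work downward with a_k = (k+1)(k+2) a_{k+2} / (2(k - n)):
  a_4 = (5)(6)(64) / (2(4 - 6)) = 1920/(-4) = -480
  a_2 = (3)(4)(-480) / (2(2 - 6)) = -5760/(-8) = 720
  a_0 = (1)(2)(720) / (2(0 - 6)) = 1440/(-12) = -120
Hence H_6(x) = 64 x^6 - 480 x^4 + 720 x^2 - 120.

H_6(x); series = 64 x^6 - 480 x^4 + 720 x^2 - 120


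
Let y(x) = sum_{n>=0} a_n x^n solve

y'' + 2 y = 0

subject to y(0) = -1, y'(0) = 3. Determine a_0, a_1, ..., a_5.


Ansatz: y(x) = sum_{n>=0} a_n x^n, so y'(x) = sum_{n>=1} n a_n x^(n-1) and y''(x) = sum_{n>=2} n(n-1) a_n x^(n-2).
Substitute into P(x) y'' + Q(x) y' + R(x) y = 0 with P(x) = 1, Q(x) = 0, R(x) = 2, and match powers of x.
Initial conditions: a_0 = -1, a_1 = 3.
Setting the coefficient of each power of x to zero and solving order by order (substituting the coefficients already found):
  x^0: 2 a_2 + 2 a_0 = 0  ->  2 a_2 = -2 a_0 = 2  ->  a_2 = 1
  x^1: 6 a_3 + 2 a_1 = 0  ->  6 a_3 = -2 a_1 = -6  ->  a_3 = -1
  x^2: 12 a_4 + 2 a_2 = 0  ->  12 a_4 = -2 a_2 = -2  ->  a_4 = -1/6
  x^3: 20 a_5 + 2 a_3 = 0  ->  20 a_5 = -2 a_3 = 2  ->  a_5 = 1/10
Truncated series: y(x) = -1 + 3 x + x^2 - x^3 - (1/6) x^4 + (1/10) x^5 + O(x^6).

a_0 = -1; a_1 = 3; a_2 = 1; a_3 = -1; a_4 = -1/6; a_5 = 1/10


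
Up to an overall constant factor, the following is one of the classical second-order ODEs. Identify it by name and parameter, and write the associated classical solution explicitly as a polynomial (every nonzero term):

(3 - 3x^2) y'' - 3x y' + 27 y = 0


All three coefficients share the factor 3; dividing through by 3 gives  (1 - x^2) y'' - x y' + 9 y = 0.
This matches the Chebyshev equation (1 - x^2) y'' - x y' + n^2 y = 0 (note the -x y' term, not -2x y') with n^2 = 9, so n = 3; the polynomial solution is T_3(x).
With y = sum_k a_k x^k, matching x^k gives (k+2)(k+1) a_{k+2} = (k^2 - n^2) a_k = (k - 3)(k + 3) a_k. The right side vanishes at k = 3, so the series with the parity of 3 terminates at degree 3.
Standard normalization: leading coefficient of T_n is 2^(n-1), so a_3 = 2^2 = 4. Work downward with a_k = (k+1)(k+2) a_{k+2} / ((k - 3)(k + 3)):
  a_1 = (2)(3)(4) / ((1 - 3)(1 + 3)) = 24/(-8) = -3
Hence T_3(x) = 4 x^3 - 3 x.

T_3(x); series = 4 x^3 - 3 x


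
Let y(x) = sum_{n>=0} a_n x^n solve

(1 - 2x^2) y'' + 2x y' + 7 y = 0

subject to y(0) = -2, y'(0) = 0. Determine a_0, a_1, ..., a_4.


Ansatz: y(x) = sum_{n>=0} a_n x^n, so y'(x) = sum_{n>=1} n a_n x^(n-1) and y''(x) = sum_{n>=2} n(n-1) a_n x^(n-2).
Substitute into P(x) y'' + Q(x) y' + R(x) y = 0 with P(x) = 1 - 2x^2, Q(x) = 2x, R(x) = 7, and match powers of x.
Initial conditions: a_0 = -2, a_1 = 0.
Setting the coefficient of each power of x to zero and solving order by order (substituting the coefficients already found):
  x^0: 2 a_2 + 7 a_0 = 0  ->  2 a_2 = -7 a_0 = 14  ->  a_2 = 7
  x^1: 6 a_3 + 9 a_1 = 0  ->  6 a_3 = -9 a_1 = 0  ->  a_3 = 0
  x^2: 12 a_4 + 7 a_2 = 0  ->  12 a_4 = -7 a_2 = -49  ->  a_4 = -49/12
Truncated series: y(x) = -2 + 7 x^2 - (49/12) x^4 + O(x^5).

a_0 = -2; a_1 = 0; a_2 = 7; a_3 = 0; a_4 = -49/12


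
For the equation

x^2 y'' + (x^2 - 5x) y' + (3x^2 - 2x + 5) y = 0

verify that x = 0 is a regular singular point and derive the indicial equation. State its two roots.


Divide by x^2 to reach normal form y'' + P_1(x) y' + P_2(x) y = 0 with P_1(x) = 1 - 5/x and P_2(x) = 3 - 2/x + 5/x^2.
x = 0 is a singular point because the y'-coefficient 1 - 5/x has a pole at x = 0 and the y-coefficient 3 - 2/x + 5/x^2 has a pole at x = 0.
It is a regular singular point because x P_1(x) = p(x) = x - 5 and x^2 P_2(x) = q(x) = 3x^2 - 2x + 5 are polynomials, hence analytic at x = 0.
p(0) = -5,  q(0) = 5.
Indicial equation: r(r-1) + p(0) r + q(0) = 0, i.e. r^2 + (p(0) - 1) r + q(0) = 0, i.e. r^2 - 6 r + 5 = 0.
Discriminant: (-6)^2 - 4(5) = 16, so r = (6 ± 4)/2.
Solving: r_1 = 5, r_2 = 1.

indicial: r^2 - 6 r + 5 = 0; roots r_1 = 5, r_2 = 1


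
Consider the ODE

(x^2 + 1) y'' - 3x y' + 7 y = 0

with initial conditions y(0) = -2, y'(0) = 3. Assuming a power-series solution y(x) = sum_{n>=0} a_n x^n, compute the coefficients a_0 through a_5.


Ansatz: y(x) = sum_{n>=0} a_n x^n, so y'(x) = sum_{n>=1} n a_n x^(n-1) and y''(x) = sum_{n>=2} n(n-1) a_n x^(n-2).
Substitute into P(x) y'' + Q(x) y' + R(x) y = 0 with P(x) = x^2 + 1, Q(x) = -3x, R(x) = 7, and match powers of x.
Initial conditions: a_0 = -2, a_1 = 3.
Setting the coefficient of each power of x to zero and solving order by order (substituting the coefficients already found):
  x^0: 2 a_2 + 7 a_0 = 0  ->  2 a_2 = -7 a_0 = 14  ->  a_2 = 7
  x^1: 6 a_3 + 4 a_1 = 0  ->  6 a_3 = -4 a_1 = -12  ->  a_3 = -2
  x^2: 12 a_4 + 3 a_2 = 0  ->  12 a_4 = -3 a_2 = -21  ->  a_4 = -7/4
  x^3: 20 a_5 + 4 a_3 = 0  ->  20 a_5 = -4 a_3 = 8  ->  a_5 = 2/5
Truncated series: y(x) = -2 + 3 x + 7 x^2 - 2 x^3 - (7/4) x^4 + (2/5) x^5 + O(x^6).

a_0 = -2; a_1 = 3; a_2 = 7; a_3 = -2; a_4 = -7/4; a_5 = 2/5


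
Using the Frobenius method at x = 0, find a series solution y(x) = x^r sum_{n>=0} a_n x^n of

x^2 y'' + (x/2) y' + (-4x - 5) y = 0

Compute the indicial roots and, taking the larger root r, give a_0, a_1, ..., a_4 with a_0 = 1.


Write in Frobenius form y'' + (p(x)/x) y' + (q(x)/x^2) y = 0:
  p(x) = 1/2,  q(x) = -4x - 5.
Indicial equation: r(r-1) + (1/2) r + (-5) = 0 -> roots r_1 = 5/2, r_2 = -2.
Take r = r_1 = 5/2. Let y(x) = x^r sum_{n>=0} a_n x^n with a_0 = 1.
Substitute y = x^r sum a_n x^n and match x^{r+n}. The recurrence is
  D(n) a_n - 4 a_{n-1} = 0,  where D(n) = (r+n)(r+n-1) + (1/2)(r+n) + (-5).
  a_n = 4 / D(n) * a_{n-1}.
Since the indicial polynomial factors as (r - r_1)(r - r_2), D(n) = (r_1 + n - r_1)(r_1 + n - r_2) = n(n + 9/2).
Evaluating step by step (a_0 = 1):
  n = 1: D(1) = 1(1 + 9/2) = 11/2; numerator = 4(1) = 4; a_1 = (4)/(11/2) = 8/11
  n = 2: D(2) = 2(2 + 9/2) = 13; numerator = 4(8/11) = 32/11; a_2 = (32/11)/(13) = 32/143
  n = 3: D(3) = 3(3 + 9/2) = 45/2; numerator = 4(32/143) = 128/143; a_3 = (128/143)/(45/2) = 256/6435
  n = 4: D(4) = 4(4 + 9/2) = 34; numerator = 4(256/6435) = 1024/6435; a_4 = (1024/6435)/(34) = 512/109395

r = 5/2; a_0 = 1; a_1 = 8/11; a_2 = 32/143; a_3 = 256/6435; a_4 = 512/109395


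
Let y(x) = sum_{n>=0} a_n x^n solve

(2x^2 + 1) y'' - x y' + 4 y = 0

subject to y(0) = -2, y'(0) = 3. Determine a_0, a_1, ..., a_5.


Ansatz: y(x) = sum_{n>=0} a_n x^n, so y'(x) = sum_{n>=1} n a_n x^(n-1) and y''(x) = sum_{n>=2} n(n-1) a_n x^(n-2).
Substitute into P(x) y'' + Q(x) y' + R(x) y = 0 with P(x) = 2x^2 + 1, Q(x) = -x, R(x) = 4, and match powers of x.
Initial conditions: a_0 = -2, a_1 = 3.
Setting the coefficient of each power of x to zero and solving order by order (substituting the coefficients already found):
  x^0: 2 a_2 + 4 a_0 = 0  ->  2 a_2 = -4 a_0 = 8  ->  a_2 = 4
  x^1: 6 a_3 + 3 a_1 = 0  ->  6 a_3 = -3 a_1 = -9  ->  a_3 = -3/2
  x^2: 12 a_4 + 6 a_2 = 0  ->  12 a_4 = -6 a_2 = -24  ->  a_4 = -2
  x^3: 20 a_5 + 13 a_3 = 0  ->  20 a_5 = -13 a_3 = 39/2  ->  a_5 = 39/40
Truncated series: y(x) = -2 + 3 x + 4 x^2 - (3/2) x^3 - 2 x^4 + (39/40) x^5 + O(x^6).

a_0 = -2; a_1 = 3; a_2 = 4; a_3 = -3/2; a_4 = -2; a_5 = 39/40


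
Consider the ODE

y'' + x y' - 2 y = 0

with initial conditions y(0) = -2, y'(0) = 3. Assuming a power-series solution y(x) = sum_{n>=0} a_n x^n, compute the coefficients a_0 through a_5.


Ansatz: y(x) = sum_{n>=0} a_n x^n, so y'(x) = sum_{n>=1} n a_n x^(n-1) and y''(x) = sum_{n>=2} n(n-1) a_n x^(n-2).
Substitute into P(x) y'' + Q(x) y' + R(x) y = 0 with P(x) = 1, Q(x) = x, R(x) = -2, and match powers of x.
Initial conditions: a_0 = -2, a_1 = 3.
Setting the coefficient of each power of x to zero and solving order by order (substituting the coefficients already found):
  x^0: 2 a_2 - 2 a_0 = 0  ->  2 a_2 = 2 a_0 = -4  ->  a_2 = -2
  x^1: 6 a_3 - a_1 = 0  ->  6 a_3 = a_1 = 3  ->  a_3 = 1/2
  x^2: 12 a_4 = 0  ->  a_4 = 0
  x^3: 20 a_5 + a_3 = 0  ->  20 a_5 = -a_3 = -1/2  ->  a_5 = -1/40
Truncated series: y(x) = -2 + 3 x - 2 x^2 + (1/2) x^3 - (1/40) x^5 + O(x^6).

a_0 = -2; a_1 = 3; a_2 = -2; a_3 = 1/2; a_4 = 0; a_5 = -1/40


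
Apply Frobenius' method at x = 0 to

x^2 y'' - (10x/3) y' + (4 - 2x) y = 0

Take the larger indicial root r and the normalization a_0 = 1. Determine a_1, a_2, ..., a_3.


Write in Frobenius form y'' + (p(x)/x) y' + (q(x)/x^2) y = 0:
  p(x) = -10/3,  q(x) = 4 - 2x.
Indicial equation: r(r-1) + (-10/3) r + (4) = 0 -> roots r_1 = 3, r_2 = 4/3.
Take r = r_1 = 3. Let y(x) = x^r sum_{n>=0} a_n x^n with a_0 = 1.
Substitute y = x^r sum a_n x^n and match x^{r+n}. The recurrence is
  D(n) a_n - 2 a_{n-1} = 0,  where D(n) = (r+n)(r+n-1) + (-10/3)(r+n) + (4).
  a_n = 2 / D(n) * a_{n-1}.
Since the indicial polynomial factors as (r - r_1)(r - r_2), D(n) = (r_1 + n - r_1)(r_1 + n - r_2) = n(n + 5/3).
Evaluating step by step (a_0 = 1):
  n = 1: D(1) = 1(1 + 5/3) = 8/3; numerator = 2(1) = 2; a_1 = (2)/(8/3) = 3/4
  n = 2: D(2) = 2(2 + 5/3) = 22/3; numerator = 2(3/4) = 3/2; a_2 = (3/2)/(22/3) = 9/44
  n = 3: D(3) = 3(3 + 5/3) = 14; numerator = 2(9/44) = 9/22; a_3 = (9/22)/(14) = 9/308

r = 3; a_0 = 1; a_1 = 3/4; a_2 = 9/44; a_3 = 9/308


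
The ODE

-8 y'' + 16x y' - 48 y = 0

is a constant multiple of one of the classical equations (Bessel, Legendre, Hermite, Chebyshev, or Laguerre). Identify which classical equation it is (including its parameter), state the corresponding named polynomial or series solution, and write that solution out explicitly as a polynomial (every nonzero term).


All three coefficients share the factor -8; dividing through by -8 gives  y'' - 2x y' + 6 y = 0.
This matches the Hermite equation y'' - 2x y' + 2n y = 0 with 2n = 6, so n = 3; the polynomial solution is H_3(x).
With y = sum_k a_k x^k, matching x^k gives (k+2)(k+1) a_{k+2} = 2(k - n) a_k = 2(k - 3) a_k. The right side vanishes at k = 3, so the series with the parity of 3 terminates at degree 3.
Standard normalization: leading coefficient of H_n is 2^n, so a_3 = 2^3 = 8. Work downward with a_k = (k+1)(k+2) a_{k+2} / (2(k - n)):
  a_1 = (2)(3)(8) / (2(1 - 3)) = 48/(-4) = -12
Hence H_3(x) = 8 x^3 - 12 x.

H_3(x); series = 8 x^3 - 12 x


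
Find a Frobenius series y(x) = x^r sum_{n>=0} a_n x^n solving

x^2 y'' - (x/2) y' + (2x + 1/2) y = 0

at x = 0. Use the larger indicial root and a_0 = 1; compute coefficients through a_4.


Write in Frobenius form y'' + (p(x)/x) y' + (q(x)/x^2) y = 0:
  p(x) = -1/2,  q(x) = 2x + 1/2.
Indicial equation: r(r-1) + (-1/2) r + (1/2) = 0 -> roots r_1 = 1, r_2 = 1/2.
Take r = r_1 = 1. Let y(x) = x^r sum_{n>=0} a_n x^n with a_0 = 1.
Substitute y = x^r sum a_n x^n and match x^{r+n}. The recurrence is
  D(n) a_n + 2 a_{n-1} = 0,  where D(n) = (r+n)(r+n-1) + (-1/2)(r+n) + (1/2).
  a_n = -2 / D(n) * a_{n-1}.
Since the indicial polynomial factors as (r - r_1)(r - r_2), D(n) = (r_1 + n - r_1)(r_1 + n - r_2) = n(n + 1/2).
Evaluating step by step (a_0 = 1):
  n = 1: D(1) = 1(1 + 1/2) = 3/2; numerator = -2(1) = -2; a_1 = (-2)/(3/2) = -4/3
  n = 2: D(2) = 2(2 + 1/2) = 5; numerator = -2(-4/3) = 8/3; a_2 = (8/3)/(5) = 8/15
  n = 3: D(3) = 3(3 + 1/2) = 21/2; numerator = -2(8/15) = -16/15; a_3 = (-16/15)/(21/2) = -32/315
  n = 4: D(4) = 4(4 + 1/2) = 18; numerator = -2(-32/315) = 64/315; a_4 = (64/315)/(18) = 32/2835

r = 1; a_0 = 1; a_1 = -4/3; a_2 = 8/15; a_3 = -32/315; a_4 = 32/2835


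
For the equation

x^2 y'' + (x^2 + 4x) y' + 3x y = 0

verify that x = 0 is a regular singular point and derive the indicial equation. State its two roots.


Divide by x^2 to reach normal form y'' + P_1(x) y' + P_2(x) y = 0 with P_1(x) = 1 + 4/x and P_2(x) = 3/x.
x = 0 is a singular point because the y'-coefficient 1 + 4/x has a pole at x = 0 and the y-coefficient 3/x has a pole at x = 0.
It is a regular singular point because x P_1(x) = p(x) = x + 4 and x^2 P_2(x) = q(x) = 3x are polynomials, hence analytic at x = 0.
p(0) = 4,  q(0) = 0.
Indicial equation: r(r-1) + p(0) r + q(0) = 0, i.e. r^2 + (p(0) - 1) r + q(0) = 0, i.e. r^2 + 3 r = 0.
Discriminant: (3)^2 - 4(0) = 9, so r = (-3 ± 3)/2.
Solving: r_1 = 0, r_2 = -3.

indicial: r^2 + 3 r = 0; roots r_1 = 0, r_2 = -3


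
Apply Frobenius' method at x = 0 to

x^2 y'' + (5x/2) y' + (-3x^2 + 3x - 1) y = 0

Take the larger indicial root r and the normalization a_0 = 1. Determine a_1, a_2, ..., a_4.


Write in Frobenius form y'' + (p(x)/x) y' + (q(x)/x^2) y = 0:
  p(x) = 5/2,  q(x) = -3x^2 + 3x - 1.
Indicial equation: r(r-1) + (5/2) r + (-1) = 0 -> roots r_1 = 1/2, r_2 = -2.
Take r = r_1 = 1/2. Let y(x) = x^r sum_{n>=0} a_n x^n with a_0 = 1.
Substitute y = x^r sum a_n x^n and match x^{r+n}. The recurrence is
  D(n) a_n + 3 a_{n-1} - 3 a_{n-2} = 0,  where D(n) = (r+n)(r+n-1) + (5/2)(r+n) + (-1).
  a_n = [-3 a_{n-1} + 3 a_{n-2}] / D(n).
Since the indicial polynomial factors as (r - r_1)(r - r_2), D(n) = (r_1 + n - r_1)(r_1 + n - r_2) = n(n + 5/2).
Evaluating step by step (a_0 = 1):
  n = 1: D(1) = 1(1 + 5/2) = 7/2; numerator = -3(1) = -3; a_1 = (-3)/(7/2) = -6/7
  n = 2: D(2) = 2(2 + 5/2) = 9; numerator = -3(-6/7) + 3(1) = 39/7; a_2 = (39/7)/(9) = 13/21
  n = 3: D(3) = 3(3 + 5/2) = 33/2; numerator = -3(13/21) + 3(-6/7) = -31/7; a_3 = (-31/7)/(33/2) = -62/231
  n = 4: D(4) = 4(4 + 5/2) = 26; numerator = -3(-62/231) + 3(13/21) = 205/77; a_4 = (205/77)/(26) = 205/2002

r = 1/2; a_0 = 1; a_1 = -6/7; a_2 = 13/21; a_3 = -62/231; a_4 = 205/2002


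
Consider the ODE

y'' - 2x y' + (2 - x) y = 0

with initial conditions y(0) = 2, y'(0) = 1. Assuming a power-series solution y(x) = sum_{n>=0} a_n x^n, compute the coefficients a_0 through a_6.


Ansatz: y(x) = sum_{n>=0} a_n x^n, so y'(x) = sum_{n>=1} n a_n x^(n-1) and y''(x) = sum_{n>=2} n(n-1) a_n x^(n-2).
Substitute into P(x) y'' + Q(x) y' + R(x) y = 0 with P(x) = 1, Q(x) = -2x, R(x) = 2 - x, and match powers of x.
Initial conditions: a_0 = 2, a_1 = 1.
Setting the coefficient of each power of x to zero and solving order by order (substituting the coefficients already found):
  x^0: 2 a_2 + 2 a_0 = 0  ->  2 a_2 = -2 a_0 = -4  ->  a_2 = -2
  x^1: 6 a_3 - a_0 = 0  ->  6 a_3 = a_0 = 2  ->  a_3 = 1/3
  x^2: 12 a_4 - 2 a_2 - a_1 = 0  ->  12 a_4 = 2 a_2 + a_1 = -3  ->  a_4 = -1/4
  x^3: 20 a_5 - 4 a_3 - a_2 = 0  ->  20 a_5 = 4 a_3 + a_2 = -2/3  ->  a_5 = -1/30
  x^4: 30 a_6 - 6 a_4 - a_3 = 0  ->  30 a_6 = 6 a_4 + a_3 = -7/6  ->  a_6 = -7/180
Truncated series: y(x) = 2 + x - 2 x^2 + (1/3) x^3 - (1/4) x^4 - (1/30) x^5 - (7/180) x^6 + O(x^7).

a_0 = 2; a_1 = 1; a_2 = -2; a_3 = 1/3; a_4 = -1/4; a_5 = -1/30; a_6 = -7/180


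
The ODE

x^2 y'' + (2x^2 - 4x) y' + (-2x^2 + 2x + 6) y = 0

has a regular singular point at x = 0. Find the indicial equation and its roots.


Divide by x^2 to reach normal form y'' + P_1(x) y' + P_2(x) y = 0 with P_1(x) = 2 - 4/x and P_2(x) = -2 + 2/x + 6/x^2.
x = 0 is a singular point because the y'-coefficient 2 - 4/x has a pole at x = 0 and the y-coefficient -2 + 2/x + 6/x^2 has a pole at x = 0.
It is a regular singular point because x P_1(x) = p(x) = 2x - 4 and x^2 P_2(x) = q(x) = -2x^2 + 2x + 6 are polynomials, hence analytic at x = 0.
p(0) = -4,  q(0) = 6.
Indicial equation: r(r-1) + p(0) r + q(0) = 0, i.e. r^2 + (p(0) - 1) r + q(0) = 0, i.e. r^2 - 5 r + 6 = 0.
Discriminant: (-5)^2 - 4(6) = 1, so r = (5 ± 1)/2.
Solving: r_1 = 3, r_2 = 2.

indicial: r^2 - 5 r + 6 = 0; roots r_1 = 3, r_2 = 2


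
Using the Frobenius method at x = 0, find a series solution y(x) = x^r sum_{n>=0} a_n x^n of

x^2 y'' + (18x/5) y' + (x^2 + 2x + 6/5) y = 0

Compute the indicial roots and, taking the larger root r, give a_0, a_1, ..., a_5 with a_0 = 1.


Write in Frobenius form y'' + (p(x)/x) y' + (q(x)/x^2) y = 0:
  p(x) = 18/5,  q(x) = x^2 + 2x + 6/5.
Indicial equation: r(r-1) + (18/5) r + (6/5) = 0 -> roots r_1 = -3/5, r_2 = -2.
Take r = r_1 = -3/5. Let y(x) = x^r sum_{n>=0} a_n x^n with a_0 = 1.
Substitute y = x^r sum a_n x^n and match x^{r+n}. The recurrence is
  D(n) a_n + 2 a_{n-1} + 1 a_{n-2} = 0,  where D(n) = (r+n)(r+n-1) + (18/5)(r+n) + (6/5).
  a_n = [-2 a_{n-1} - 1 a_{n-2}] / D(n).
Since the indicial polynomial factors as (r - r_1)(r - r_2), D(n) = (r_1 + n - r_1)(r_1 + n - r_2) = n(n + 7/5).
Evaluating step by step (a_0 = 1):
  n = 1: D(1) = 1(1 + 7/5) = 12/5; numerator = -2(1) = -2; a_1 = (-2)/(12/5) = -5/6
  n = 2: D(2) = 2(2 + 7/5) = 34/5; numerator = -2(-5/6) - 1(1) = 2/3; a_2 = (2/3)/(34/5) = 5/51
  n = 3: D(3) = 3(3 + 7/5) = 66/5; numerator = -2(5/51) - 1(-5/6) = 65/102; a_3 = (65/102)/(66/5) = 325/6732
  n = 4: D(4) = 4(4 + 7/5) = 108/5; numerator = -2(325/6732) - 1(5/51) = -655/3366; a_4 = (-655/3366)/(108/5) = -3275/363528
  n = 5: D(5) = 5(5 + 7/5) = 32; numerator = -2(-3275/363528) - 1(325/6732) = -125/4131; a_5 = (-125/4131)/(32) = -125/132192

r = -3/5; a_0 = 1; a_1 = -5/6; a_2 = 5/51; a_3 = 325/6732; a_4 = -3275/363528; a_5 = -125/132192


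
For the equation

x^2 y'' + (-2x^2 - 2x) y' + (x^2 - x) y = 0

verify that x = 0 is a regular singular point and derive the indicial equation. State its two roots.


Divide by x^2 to reach normal form y'' + P_1(x) y' + P_2(x) y = 0 with P_1(x) = -2 - 2/x and P_2(x) = 1 - 1/x.
x = 0 is a singular point because the y'-coefficient -2 - 2/x has a pole at x = 0 and the y-coefficient 1 - 1/x has a pole at x = 0.
It is a regular singular point because x P_1(x) = p(x) = -2x - 2 and x^2 P_2(x) = q(x) = x^2 - x are polynomials, hence analytic at x = 0.
p(0) = -2,  q(0) = 0.
Indicial equation: r(r-1) + p(0) r + q(0) = 0, i.e. r^2 + (p(0) - 1) r + q(0) = 0, i.e. r^2 - 3 r = 0.
Discriminant: (-3)^2 - 4(0) = 9, so r = (3 ± 3)/2.
Solving: r_1 = 3, r_2 = 0.

indicial: r^2 - 3 r = 0; roots r_1 = 3, r_2 = 0


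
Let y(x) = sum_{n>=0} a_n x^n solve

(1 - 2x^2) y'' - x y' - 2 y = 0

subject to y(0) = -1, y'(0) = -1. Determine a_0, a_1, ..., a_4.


Ansatz: y(x) = sum_{n>=0} a_n x^n, so y'(x) = sum_{n>=1} n a_n x^(n-1) and y''(x) = sum_{n>=2} n(n-1) a_n x^(n-2).
Substitute into P(x) y'' + Q(x) y' + R(x) y = 0 with P(x) = 1 - 2x^2, Q(x) = -x, R(x) = -2, and match powers of x.
Initial conditions: a_0 = -1, a_1 = -1.
Setting the coefficient of each power of x to zero and solving order by order (substituting the coefficients already found):
  x^0: 2 a_2 - 2 a_0 = 0  ->  2 a_2 = 2 a_0 = -2  ->  a_2 = -1
  x^1: 6 a_3 - 3 a_1 = 0  ->  6 a_3 = 3 a_1 = -3  ->  a_3 = -1/2
  x^2: 12 a_4 - 8 a_2 = 0  ->  12 a_4 = 8 a_2 = -8  ->  a_4 = -2/3
Truncated series: y(x) = -1 - x - x^2 - (1/2) x^3 - (2/3) x^4 + O(x^5).

a_0 = -1; a_1 = -1; a_2 = -1; a_3 = -1/2; a_4 = -2/3


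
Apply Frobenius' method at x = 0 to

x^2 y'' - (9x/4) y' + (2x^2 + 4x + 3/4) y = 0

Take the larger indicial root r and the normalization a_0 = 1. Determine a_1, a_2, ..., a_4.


Write in Frobenius form y'' + (p(x)/x) y' + (q(x)/x^2) y = 0:
  p(x) = -9/4,  q(x) = 2x^2 + 4x + 3/4.
Indicial equation: r(r-1) + (-9/4) r + (3/4) = 0 -> roots r_1 = 3, r_2 = 1/4.
Take r = r_1 = 3. Let y(x) = x^r sum_{n>=0} a_n x^n with a_0 = 1.
Substitute y = x^r sum a_n x^n and match x^{r+n}. The recurrence is
  D(n) a_n + 4 a_{n-1} + 2 a_{n-2} = 0,  where D(n) = (r+n)(r+n-1) + (-9/4)(r+n) + (3/4).
  a_n = [-4 a_{n-1} - 2 a_{n-2}] / D(n).
Since the indicial polynomial factors as (r - r_1)(r - r_2), D(n) = (r_1 + n - r_1)(r_1 + n - r_2) = n(n + 11/4).
Evaluating step by step (a_0 = 1):
  n = 1: D(1) = 1(1 + 11/4) = 15/4; numerator = -4(1) = -4; a_1 = (-4)/(15/4) = -16/15
  n = 2: D(2) = 2(2 + 11/4) = 19/2; numerator = -4(-16/15) - 2(1) = 34/15; a_2 = (34/15)/(19/2) = 68/285
  n = 3: D(3) = 3(3 + 11/4) = 69/4; numerator = -4(68/285) - 2(-16/15) = 112/95; a_3 = (112/95)/(69/4) = 448/6555
  n = 4: D(4) = 4(4 + 11/4) = 27; numerator = -4(448/6555) - 2(68/285) = -328/437; a_4 = (-328/437)/(27) = -328/11799

r = 3; a_0 = 1; a_1 = -16/15; a_2 = 68/285; a_3 = 448/6555; a_4 = -328/11799


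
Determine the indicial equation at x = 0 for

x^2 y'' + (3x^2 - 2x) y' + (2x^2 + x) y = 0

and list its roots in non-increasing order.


Divide by x^2 to reach normal form y'' + P_1(x) y' + P_2(x) y = 0 with P_1(x) = 3 - 2/x and P_2(x) = 2 + 1/x.
x = 0 is a singular point because the y'-coefficient 3 - 2/x has a pole at x = 0 and the y-coefficient 2 + 1/x has a pole at x = 0.
It is a regular singular point because x P_1(x) = p(x) = 3x - 2 and x^2 P_2(x) = q(x) = 2x^2 + x are polynomials, hence analytic at x = 0.
p(0) = -2,  q(0) = 0.
Indicial equation: r(r-1) + p(0) r + q(0) = 0, i.e. r^2 + (p(0) - 1) r + q(0) = 0, i.e. r^2 - 3 r = 0.
Discriminant: (-3)^2 - 4(0) = 9, so r = (3 ± 3)/2.
Solving: r_1 = 3, r_2 = 0.

indicial: r^2 - 3 r = 0; roots r_1 = 3, r_2 = 0
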